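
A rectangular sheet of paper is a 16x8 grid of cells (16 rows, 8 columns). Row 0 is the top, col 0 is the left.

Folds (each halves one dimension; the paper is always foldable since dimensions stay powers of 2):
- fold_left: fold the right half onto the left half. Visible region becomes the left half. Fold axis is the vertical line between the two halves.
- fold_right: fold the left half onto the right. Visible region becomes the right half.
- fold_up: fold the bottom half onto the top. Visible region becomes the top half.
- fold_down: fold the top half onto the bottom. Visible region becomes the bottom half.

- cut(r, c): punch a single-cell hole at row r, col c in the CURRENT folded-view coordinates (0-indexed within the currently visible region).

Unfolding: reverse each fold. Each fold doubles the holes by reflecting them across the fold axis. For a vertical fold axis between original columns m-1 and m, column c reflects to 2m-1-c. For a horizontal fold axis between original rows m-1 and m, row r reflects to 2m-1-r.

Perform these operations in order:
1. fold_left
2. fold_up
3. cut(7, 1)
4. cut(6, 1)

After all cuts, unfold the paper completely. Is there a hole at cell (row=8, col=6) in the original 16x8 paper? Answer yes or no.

Op 1 fold_left: fold axis v@4; visible region now rows[0,16) x cols[0,4) = 16x4
Op 2 fold_up: fold axis h@8; visible region now rows[0,8) x cols[0,4) = 8x4
Op 3 cut(7, 1): punch at orig (7,1); cuts so far [(7, 1)]; region rows[0,8) x cols[0,4) = 8x4
Op 4 cut(6, 1): punch at orig (6,1); cuts so far [(6, 1), (7, 1)]; region rows[0,8) x cols[0,4) = 8x4
Unfold 1 (reflect across h@8): 4 holes -> [(6, 1), (7, 1), (8, 1), (9, 1)]
Unfold 2 (reflect across v@4): 8 holes -> [(6, 1), (6, 6), (7, 1), (7, 6), (8, 1), (8, 6), (9, 1), (9, 6)]
Holes: [(6, 1), (6, 6), (7, 1), (7, 6), (8, 1), (8, 6), (9, 1), (9, 6)]

Answer: yes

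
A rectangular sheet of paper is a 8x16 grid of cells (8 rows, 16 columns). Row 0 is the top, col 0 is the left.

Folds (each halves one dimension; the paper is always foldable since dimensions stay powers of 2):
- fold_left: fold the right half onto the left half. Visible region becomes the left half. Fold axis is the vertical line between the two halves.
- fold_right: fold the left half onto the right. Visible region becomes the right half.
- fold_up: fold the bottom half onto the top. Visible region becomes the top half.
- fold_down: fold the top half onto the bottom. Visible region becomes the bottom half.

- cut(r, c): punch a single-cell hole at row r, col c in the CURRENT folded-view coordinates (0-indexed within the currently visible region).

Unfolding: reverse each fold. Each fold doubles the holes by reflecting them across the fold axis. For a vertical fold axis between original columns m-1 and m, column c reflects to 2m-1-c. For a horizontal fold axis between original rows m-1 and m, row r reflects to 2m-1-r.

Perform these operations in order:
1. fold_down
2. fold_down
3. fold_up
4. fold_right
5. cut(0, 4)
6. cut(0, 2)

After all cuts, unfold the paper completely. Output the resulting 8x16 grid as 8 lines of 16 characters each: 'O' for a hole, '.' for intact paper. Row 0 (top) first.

Answer: ...O.O....O.O...
...O.O....O.O...
...O.O....O.O...
...O.O....O.O...
...O.O....O.O...
...O.O....O.O...
...O.O....O.O...
...O.O....O.O...

Derivation:
Op 1 fold_down: fold axis h@4; visible region now rows[4,8) x cols[0,16) = 4x16
Op 2 fold_down: fold axis h@6; visible region now rows[6,8) x cols[0,16) = 2x16
Op 3 fold_up: fold axis h@7; visible region now rows[6,7) x cols[0,16) = 1x16
Op 4 fold_right: fold axis v@8; visible region now rows[6,7) x cols[8,16) = 1x8
Op 5 cut(0, 4): punch at orig (6,12); cuts so far [(6, 12)]; region rows[6,7) x cols[8,16) = 1x8
Op 6 cut(0, 2): punch at orig (6,10); cuts so far [(6, 10), (6, 12)]; region rows[6,7) x cols[8,16) = 1x8
Unfold 1 (reflect across v@8): 4 holes -> [(6, 3), (6, 5), (6, 10), (6, 12)]
Unfold 2 (reflect across h@7): 8 holes -> [(6, 3), (6, 5), (6, 10), (6, 12), (7, 3), (7, 5), (7, 10), (7, 12)]
Unfold 3 (reflect across h@6): 16 holes -> [(4, 3), (4, 5), (4, 10), (4, 12), (5, 3), (5, 5), (5, 10), (5, 12), (6, 3), (6, 5), (6, 10), (6, 12), (7, 3), (7, 5), (7, 10), (7, 12)]
Unfold 4 (reflect across h@4): 32 holes -> [(0, 3), (0, 5), (0, 10), (0, 12), (1, 3), (1, 5), (1, 10), (1, 12), (2, 3), (2, 5), (2, 10), (2, 12), (3, 3), (3, 5), (3, 10), (3, 12), (4, 3), (4, 5), (4, 10), (4, 12), (5, 3), (5, 5), (5, 10), (5, 12), (6, 3), (6, 5), (6, 10), (6, 12), (7, 3), (7, 5), (7, 10), (7, 12)]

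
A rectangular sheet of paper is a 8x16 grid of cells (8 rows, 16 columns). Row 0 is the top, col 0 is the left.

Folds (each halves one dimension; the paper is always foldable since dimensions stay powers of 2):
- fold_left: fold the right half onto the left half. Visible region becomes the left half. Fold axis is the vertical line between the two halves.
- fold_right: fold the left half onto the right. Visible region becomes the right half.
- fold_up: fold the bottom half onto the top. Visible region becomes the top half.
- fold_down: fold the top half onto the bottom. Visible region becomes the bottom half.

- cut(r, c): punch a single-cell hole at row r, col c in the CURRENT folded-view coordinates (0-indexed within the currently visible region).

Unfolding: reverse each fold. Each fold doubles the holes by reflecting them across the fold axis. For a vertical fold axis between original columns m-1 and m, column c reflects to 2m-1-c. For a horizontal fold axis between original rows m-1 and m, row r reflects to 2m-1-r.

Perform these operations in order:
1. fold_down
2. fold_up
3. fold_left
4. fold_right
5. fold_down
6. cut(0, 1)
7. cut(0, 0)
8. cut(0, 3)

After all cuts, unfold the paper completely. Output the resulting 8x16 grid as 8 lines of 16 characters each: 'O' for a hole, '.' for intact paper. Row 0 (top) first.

Op 1 fold_down: fold axis h@4; visible region now rows[4,8) x cols[0,16) = 4x16
Op 2 fold_up: fold axis h@6; visible region now rows[4,6) x cols[0,16) = 2x16
Op 3 fold_left: fold axis v@8; visible region now rows[4,6) x cols[0,8) = 2x8
Op 4 fold_right: fold axis v@4; visible region now rows[4,6) x cols[4,8) = 2x4
Op 5 fold_down: fold axis h@5; visible region now rows[5,6) x cols[4,8) = 1x4
Op 6 cut(0, 1): punch at orig (5,5); cuts so far [(5, 5)]; region rows[5,6) x cols[4,8) = 1x4
Op 7 cut(0, 0): punch at orig (5,4); cuts so far [(5, 4), (5, 5)]; region rows[5,6) x cols[4,8) = 1x4
Op 8 cut(0, 3): punch at orig (5,7); cuts so far [(5, 4), (5, 5), (5, 7)]; region rows[5,6) x cols[4,8) = 1x4
Unfold 1 (reflect across h@5): 6 holes -> [(4, 4), (4, 5), (4, 7), (5, 4), (5, 5), (5, 7)]
Unfold 2 (reflect across v@4): 12 holes -> [(4, 0), (4, 2), (4, 3), (4, 4), (4, 5), (4, 7), (5, 0), (5, 2), (5, 3), (5, 4), (5, 5), (5, 7)]
Unfold 3 (reflect across v@8): 24 holes -> [(4, 0), (4, 2), (4, 3), (4, 4), (4, 5), (4, 7), (4, 8), (4, 10), (4, 11), (4, 12), (4, 13), (4, 15), (5, 0), (5, 2), (5, 3), (5, 4), (5, 5), (5, 7), (5, 8), (5, 10), (5, 11), (5, 12), (5, 13), (5, 15)]
Unfold 4 (reflect across h@6): 48 holes -> [(4, 0), (4, 2), (4, 3), (4, 4), (4, 5), (4, 7), (4, 8), (4, 10), (4, 11), (4, 12), (4, 13), (4, 15), (5, 0), (5, 2), (5, 3), (5, 4), (5, 5), (5, 7), (5, 8), (5, 10), (5, 11), (5, 12), (5, 13), (5, 15), (6, 0), (6, 2), (6, 3), (6, 4), (6, 5), (6, 7), (6, 8), (6, 10), (6, 11), (6, 12), (6, 13), (6, 15), (7, 0), (7, 2), (7, 3), (7, 4), (7, 5), (7, 7), (7, 8), (7, 10), (7, 11), (7, 12), (7, 13), (7, 15)]
Unfold 5 (reflect across h@4): 96 holes -> [(0, 0), (0, 2), (0, 3), (0, 4), (0, 5), (0, 7), (0, 8), (0, 10), (0, 11), (0, 12), (0, 13), (0, 15), (1, 0), (1, 2), (1, 3), (1, 4), (1, 5), (1, 7), (1, 8), (1, 10), (1, 11), (1, 12), (1, 13), (1, 15), (2, 0), (2, 2), (2, 3), (2, 4), (2, 5), (2, 7), (2, 8), (2, 10), (2, 11), (2, 12), (2, 13), (2, 15), (3, 0), (3, 2), (3, 3), (3, 4), (3, 5), (3, 7), (3, 8), (3, 10), (3, 11), (3, 12), (3, 13), (3, 15), (4, 0), (4, 2), (4, 3), (4, 4), (4, 5), (4, 7), (4, 8), (4, 10), (4, 11), (4, 12), (4, 13), (4, 15), (5, 0), (5, 2), (5, 3), (5, 4), (5, 5), (5, 7), (5, 8), (5, 10), (5, 11), (5, 12), (5, 13), (5, 15), (6, 0), (6, 2), (6, 3), (6, 4), (6, 5), (6, 7), (6, 8), (6, 10), (6, 11), (6, 12), (6, 13), (6, 15), (7, 0), (7, 2), (7, 3), (7, 4), (7, 5), (7, 7), (7, 8), (7, 10), (7, 11), (7, 12), (7, 13), (7, 15)]

Answer: O.OOOO.OO.OOOO.O
O.OOOO.OO.OOOO.O
O.OOOO.OO.OOOO.O
O.OOOO.OO.OOOO.O
O.OOOO.OO.OOOO.O
O.OOOO.OO.OOOO.O
O.OOOO.OO.OOOO.O
O.OOOO.OO.OOOO.O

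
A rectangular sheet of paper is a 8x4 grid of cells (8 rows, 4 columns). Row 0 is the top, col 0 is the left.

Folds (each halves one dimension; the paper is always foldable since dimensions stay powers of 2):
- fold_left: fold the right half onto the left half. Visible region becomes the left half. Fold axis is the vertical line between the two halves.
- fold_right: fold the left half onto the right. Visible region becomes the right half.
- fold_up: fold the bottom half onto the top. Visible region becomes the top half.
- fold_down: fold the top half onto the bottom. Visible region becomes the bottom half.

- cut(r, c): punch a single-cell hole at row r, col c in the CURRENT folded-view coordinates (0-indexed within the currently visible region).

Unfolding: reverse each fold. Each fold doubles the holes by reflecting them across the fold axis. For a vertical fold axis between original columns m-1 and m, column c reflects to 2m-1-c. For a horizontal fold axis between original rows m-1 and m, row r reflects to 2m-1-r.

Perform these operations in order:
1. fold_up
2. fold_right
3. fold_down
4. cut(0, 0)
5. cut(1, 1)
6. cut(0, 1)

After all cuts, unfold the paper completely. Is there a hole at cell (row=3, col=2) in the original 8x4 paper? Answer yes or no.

Op 1 fold_up: fold axis h@4; visible region now rows[0,4) x cols[0,4) = 4x4
Op 2 fold_right: fold axis v@2; visible region now rows[0,4) x cols[2,4) = 4x2
Op 3 fold_down: fold axis h@2; visible region now rows[2,4) x cols[2,4) = 2x2
Op 4 cut(0, 0): punch at orig (2,2); cuts so far [(2, 2)]; region rows[2,4) x cols[2,4) = 2x2
Op 5 cut(1, 1): punch at orig (3,3); cuts so far [(2, 2), (3, 3)]; region rows[2,4) x cols[2,4) = 2x2
Op 6 cut(0, 1): punch at orig (2,3); cuts so far [(2, 2), (2, 3), (3, 3)]; region rows[2,4) x cols[2,4) = 2x2
Unfold 1 (reflect across h@2): 6 holes -> [(0, 3), (1, 2), (1, 3), (2, 2), (2, 3), (3, 3)]
Unfold 2 (reflect across v@2): 12 holes -> [(0, 0), (0, 3), (1, 0), (1, 1), (1, 2), (1, 3), (2, 0), (2, 1), (2, 2), (2, 3), (3, 0), (3, 3)]
Unfold 3 (reflect across h@4): 24 holes -> [(0, 0), (0, 3), (1, 0), (1, 1), (1, 2), (1, 3), (2, 0), (2, 1), (2, 2), (2, 3), (3, 0), (3, 3), (4, 0), (4, 3), (5, 0), (5, 1), (5, 2), (5, 3), (6, 0), (6, 1), (6, 2), (6, 3), (7, 0), (7, 3)]
Holes: [(0, 0), (0, 3), (1, 0), (1, 1), (1, 2), (1, 3), (2, 0), (2, 1), (2, 2), (2, 3), (3, 0), (3, 3), (4, 0), (4, 3), (5, 0), (5, 1), (5, 2), (5, 3), (6, 0), (6, 1), (6, 2), (6, 3), (7, 0), (7, 3)]

Answer: no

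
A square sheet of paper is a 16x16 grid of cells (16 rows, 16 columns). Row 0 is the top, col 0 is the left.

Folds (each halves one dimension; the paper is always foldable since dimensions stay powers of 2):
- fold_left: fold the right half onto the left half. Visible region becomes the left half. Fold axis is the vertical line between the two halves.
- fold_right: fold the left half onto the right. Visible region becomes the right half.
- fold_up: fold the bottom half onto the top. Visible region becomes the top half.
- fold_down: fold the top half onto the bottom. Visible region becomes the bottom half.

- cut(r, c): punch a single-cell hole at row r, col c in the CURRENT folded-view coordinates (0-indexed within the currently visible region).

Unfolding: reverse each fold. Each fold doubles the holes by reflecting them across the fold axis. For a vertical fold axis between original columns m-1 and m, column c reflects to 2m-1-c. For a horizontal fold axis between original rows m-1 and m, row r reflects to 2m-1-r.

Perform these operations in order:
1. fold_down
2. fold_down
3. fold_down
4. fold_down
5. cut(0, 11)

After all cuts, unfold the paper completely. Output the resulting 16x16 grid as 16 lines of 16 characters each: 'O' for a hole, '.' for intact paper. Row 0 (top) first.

Op 1 fold_down: fold axis h@8; visible region now rows[8,16) x cols[0,16) = 8x16
Op 2 fold_down: fold axis h@12; visible region now rows[12,16) x cols[0,16) = 4x16
Op 3 fold_down: fold axis h@14; visible region now rows[14,16) x cols[0,16) = 2x16
Op 4 fold_down: fold axis h@15; visible region now rows[15,16) x cols[0,16) = 1x16
Op 5 cut(0, 11): punch at orig (15,11); cuts so far [(15, 11)]; region rows[15,16) x cols[0,16) = 1x16
Unfold 1 (reflect across h@15): 2 holes -> [(14, 11), (15, 11)]
Unfold 2 (reflect across h@14): 4 holes -> [(12, 11), (13, 11), (14, 11), (15, 11)]
Unfold 3 (reflect across h@12): 8 holes -> [(8, 11), (9, 11), (10, 11), (11, 11), (12, 11), (13, 11), (14, 11), (15, 11)]
Unfold 4 (reflect across h@8): 16 holes -> [(0, 11), (1, 11), (2, 11), (3, 11), (4, 11), (5, 11), (6, 11), (7, 11), (8, 11), (9, 11), (10, 11), (11, 11), (12, 11), (13, 11), (14, 11), (15, 11)]

Answer: ...........O....
...........O....
...........O....
...........O....
...........O....
...........O....
...........O....
...........O....
...........O....
...........O....
...........O....
...........O....
...........O....
...........O....
...........O....
...........O....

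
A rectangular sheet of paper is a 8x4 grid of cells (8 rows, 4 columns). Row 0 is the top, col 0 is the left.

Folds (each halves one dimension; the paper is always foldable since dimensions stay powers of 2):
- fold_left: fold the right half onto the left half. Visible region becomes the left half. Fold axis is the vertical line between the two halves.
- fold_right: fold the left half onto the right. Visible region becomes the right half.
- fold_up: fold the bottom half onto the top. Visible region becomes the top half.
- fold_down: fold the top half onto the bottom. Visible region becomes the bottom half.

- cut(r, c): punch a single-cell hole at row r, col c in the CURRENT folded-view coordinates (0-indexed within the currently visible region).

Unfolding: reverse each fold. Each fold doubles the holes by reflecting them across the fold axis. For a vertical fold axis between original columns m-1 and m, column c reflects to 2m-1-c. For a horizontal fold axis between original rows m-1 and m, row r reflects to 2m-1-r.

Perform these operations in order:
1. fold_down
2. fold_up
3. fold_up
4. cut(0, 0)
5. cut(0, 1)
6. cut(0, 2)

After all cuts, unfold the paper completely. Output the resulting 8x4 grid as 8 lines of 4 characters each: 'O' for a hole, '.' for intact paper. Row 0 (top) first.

Answer: OOO.
OOO.
OOO.
OOO.
OOO.
OOO.
OOO.
OOO.

Derivation:
Op 1 fold_down: fold axis h@4; visible region now rows[4,8) x cols[0,4) = 4x4
Op 2 fold_up: fold axis h@6; visible region now rows[4,6) x cols[0,4) = 2x4
Op 3 fold_up: fold axis h@5; visible region now rows[4,5) x cols[0,4) = 1x4
Op 4 cut(0, 0): punch at orig (4,0); cuts so far [(4, 0)]; region rows[4,5) x cols[0,4) = 1x4
Op 5 cut(0, 1): punch at orig (4,1); cuts so far [(4, 0), (4, 1)]; region rows[4,5) x cols[0,4) = 1x4
Op 6 cut(0, 2): punch at orig (4,2); cuts so far [(4, 0), (4, 1), (4, 2)]; region rows[4,5) x cols[0,4) = 1x4
Unfold 1 (reflect across h@5): 6 holes -> [(4, 0), (4, 1), (4, 2), (5, 0), (5, 1), (5, 2)]
Unfold 2 (reflect across h@6): 12 holes -> [(4, 0), (4, 1), (4, 2), (5, 0), (5, 1), (5, 2), (6, 0), (6, 1), (6, 2), (7, 0), (7, 1), (7, 2)]
Unfold 3 (reflect across h@4): 24 holes -> [(0, 0), (0, 1), (0, 2), (1, 0), (1, 1), (1, 2), (2, 0), (2, 1), (2, 2), (3, 0), (3, 1), (3, 2), (4, 0), (4, 1), (4, 2), (5, 0), (5, 1), (5, 2), (6, 0), (6, 1), (6, 2), (7, 0), (7, 1), (7, 2)]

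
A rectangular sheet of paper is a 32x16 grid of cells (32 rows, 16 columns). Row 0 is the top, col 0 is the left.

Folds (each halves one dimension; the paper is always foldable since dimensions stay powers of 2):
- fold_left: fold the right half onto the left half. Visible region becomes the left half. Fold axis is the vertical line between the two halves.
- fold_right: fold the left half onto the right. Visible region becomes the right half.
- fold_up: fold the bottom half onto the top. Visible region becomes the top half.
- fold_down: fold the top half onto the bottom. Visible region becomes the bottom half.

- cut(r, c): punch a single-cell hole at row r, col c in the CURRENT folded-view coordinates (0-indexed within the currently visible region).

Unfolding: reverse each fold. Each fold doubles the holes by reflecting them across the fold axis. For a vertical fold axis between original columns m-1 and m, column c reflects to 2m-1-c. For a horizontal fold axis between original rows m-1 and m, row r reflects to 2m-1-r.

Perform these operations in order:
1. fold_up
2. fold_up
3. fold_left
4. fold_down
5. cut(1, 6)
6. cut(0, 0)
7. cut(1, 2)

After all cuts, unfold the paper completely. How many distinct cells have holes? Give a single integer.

Op 1 fold_up: fold axis h@16; visible region now rows[0,16) x cols[0,16) = 16x16
Op 2 fold_up: fold axis h@8; visible region now rows[0,8) x cols[0,16) = 8x16
Op 3 fold_left: fold axis v@8; visible region now rows[0,8) x cols[0,8) = 8x8
Op 4 fold_down: fold axis h@4; visible region now rows[4,8) x cols[0,8) = 4x8
Op 5 cut(1, 6): punch at orig (5,6); cuts so far [(5, 6)]; region rows[4,8) x cols[0,8) = 4x8
Op 6 cut(0, 0): punch at orig (4,0); cuts so far [(4, 0), (5, 6)]; region rows[4,8) x cols[0,8) = 4x8
Op 7 cut(1, 2): punch at orig (5,2); cuts so far [(4, 0), (5, 2), (5, 6)]; region rows[4,8) x cols[0,8) = 4x8
Unfold 1 (reflect across h@4): 6 holes -> [(2, 2), (2, 6), (3, 0), (4, 0), (5, 2), (5, 6)]
Unfold 2 (reflect across v@8): 12 holes -> [(2, 2), (2, 6), (2, 9), (2, 13), (3, 0), (3, 15), (4, 0), (4, 15), (5, 2), (5, 6), (5, 9), (5, 13)]
Unfold 3 (reflect across h@8): 24 holes -> [(2, 2), (2, 6), (2, 9), (2, 13), (3, 0), (3, 15), (4, 0), (4, 15), (5, 2), (5, 6), (5, 9), (5, 13), (10, 2), (10, 6), (10, 9), (10, 13), (11, 0), (11, 15), (12, 0), (12, 15), (13, 2), (13, 6), (13, 9), (13, 13)]
Unfold 4 (reflect across h@16): 48 holes -> [(2, 2), (2, 6), (2, 9), (2, 13), (3, 0), (3, 15), (4, 0), (4, 15), (5, 2), (5, 6), (5, 9), (5, 13), (10, 2), (10, 6), (10, 9), (10, 13), (11, 0), (11, 15), (12, 0), (12, 15), (13, 2), (13, 6), (13, 9), (13, 13), (18, 2), (18, 6), (18, 9), (18, 13), (19, 0), (19, 15), (20, 0), (20, 15), (21, 2), (21, 6), (21, 9), (21, 13), (26, 2), (26, 6), (26, 9), (26, 13), (27, 0), (27, 15), (28, 0), (28, 15), (29, 2), (29, 6), (29, 9), (29, 13)]

Answer: 48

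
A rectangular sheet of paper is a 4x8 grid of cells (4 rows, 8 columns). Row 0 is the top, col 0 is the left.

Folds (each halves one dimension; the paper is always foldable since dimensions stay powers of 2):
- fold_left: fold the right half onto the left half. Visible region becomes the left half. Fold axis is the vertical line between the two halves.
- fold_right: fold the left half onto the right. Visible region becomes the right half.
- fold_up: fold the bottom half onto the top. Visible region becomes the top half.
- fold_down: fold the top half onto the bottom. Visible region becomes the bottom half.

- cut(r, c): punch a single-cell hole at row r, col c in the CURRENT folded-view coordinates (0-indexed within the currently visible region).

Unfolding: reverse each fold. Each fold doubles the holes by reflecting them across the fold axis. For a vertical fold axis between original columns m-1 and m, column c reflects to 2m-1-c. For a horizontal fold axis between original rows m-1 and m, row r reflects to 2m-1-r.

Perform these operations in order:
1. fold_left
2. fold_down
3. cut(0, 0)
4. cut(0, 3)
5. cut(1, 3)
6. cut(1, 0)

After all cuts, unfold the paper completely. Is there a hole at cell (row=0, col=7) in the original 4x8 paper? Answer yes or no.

Answer: yes

Derivation:
Op 1 fold_left: fold axis v@4; visible region now rows[0,4) x cols[0,4) = 4x4
Op 2 fold_down: fold axis h@2; visible region now rows[2,4) x cols[0,4) = 2x4
Op 3 cut(0, 0): punch at orig (2,0); cuts so far [(2, 0)]; region rows[2,4) x cols[0,4) = 2x4
Op 4 cut(0, 3): punch at orig (2,3); cuts so far [(2, 0), (2, 3)]; region rows[2,4) x cols[0,4) = 2x4
Op 5 cut(1, 3): punch at orig (3,3); cuts so far [(2, 0), (2, 3), (3, 3)]; region rows[2,4) x cols[0,4) = 2x4
Op 6 cut(1, 0): punch at orig (3,0); cuts so far [(2, 0), (2, 3), (3, 0), (3, 3)]; region rows[2,4) x cols[0,4) = 2x4
Unfold 1 (reflect across h@2): 8 holes -> [(0, 0), (0, 3), (1, 0), (1, 3), (2, 0), (2, 3), (3, 0), (3, 3)]
Unfold 2 (reflect across v@4): 16 holes -> [(0, 0), (0, 3), (0, 4), (0, 7), (1, 0), (1, 3), (1, 4), (1, 7), (2, 0), (2, 3), (2, 4), (2, 7), (3, 0), (3, 3), (3, 4), (3, 7)]
Holes: [(0, 0), (0, 3), (0, 4), (0, 7), (1, 0), (1, 3), (1, 4), (1, 7), (2, 0), (2, 3), (2, 4), (2, 7), (3, 0), (3, 3), (3, 4), (3, 7)]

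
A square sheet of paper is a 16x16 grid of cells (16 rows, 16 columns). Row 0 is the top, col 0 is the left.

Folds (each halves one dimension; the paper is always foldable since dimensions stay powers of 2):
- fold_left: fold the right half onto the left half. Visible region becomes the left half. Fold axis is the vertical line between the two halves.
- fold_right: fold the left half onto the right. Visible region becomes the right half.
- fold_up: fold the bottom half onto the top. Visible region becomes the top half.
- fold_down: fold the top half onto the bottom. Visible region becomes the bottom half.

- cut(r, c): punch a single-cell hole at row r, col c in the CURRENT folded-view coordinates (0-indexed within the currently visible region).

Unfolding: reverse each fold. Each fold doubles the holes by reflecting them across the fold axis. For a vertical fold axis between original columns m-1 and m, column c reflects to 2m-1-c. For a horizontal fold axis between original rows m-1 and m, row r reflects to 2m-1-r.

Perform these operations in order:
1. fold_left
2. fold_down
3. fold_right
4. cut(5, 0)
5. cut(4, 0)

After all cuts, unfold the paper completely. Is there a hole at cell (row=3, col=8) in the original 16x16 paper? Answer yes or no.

Answer: no

Derivation:
Op 1 fold_left: fold axis v@8; visible region now rows[0,16) x cols[0,8) = 16x8
Op 2 fold_down: fold axis h@8; visible region now rows[8,16) x cols[0,8) = 8x8
Op 3 fold_right: fold axis v@4; visible region now rows[8,16) x cols[4,8) = 8x4
Op 4 cut(5, 0): punch at orig (13,4); cuts so far [(13, 4)]; region rows[8,16) x cols[4,8) = 8x4
Op 5 cut(4, 0): punch at orig (12,4); cuts so far [(12, 4), (13, 4)]; region rows[8,16) x cols[4,8) = 8x4
Unfold 1 (reflect across v@4): 4 holes -> [(12, 3), (12, 4), (13, 3), (13, 4)]
Unfold 2 (reflect across h@8): 8 holes -> [(2, 3), (2, 4), (3, 3), (3, 4), (12, 3), (12, 4), (13, 3), (13, 4)]
Unfold 3 (reflect across v@8): 16 holes -> [(2, 3), (2, 4), (2, 11), (2, 12), (3, 3), (3, 4), (3, 11), (3, 12), (12, 3), (12, 4), (12, 11), (12, 12), (13, 3), (13, 4), (13, 11), (13, 12)]
Holes: [(2, 3), (2, 4), (2, 11), (2, 12), (3, 3), (3, 4), (3, 11), (3, 12), (12, 3), (12, 4), (12, 11), (12, 12), (13, 3), (13, 4), (13, 11), (13, 12)]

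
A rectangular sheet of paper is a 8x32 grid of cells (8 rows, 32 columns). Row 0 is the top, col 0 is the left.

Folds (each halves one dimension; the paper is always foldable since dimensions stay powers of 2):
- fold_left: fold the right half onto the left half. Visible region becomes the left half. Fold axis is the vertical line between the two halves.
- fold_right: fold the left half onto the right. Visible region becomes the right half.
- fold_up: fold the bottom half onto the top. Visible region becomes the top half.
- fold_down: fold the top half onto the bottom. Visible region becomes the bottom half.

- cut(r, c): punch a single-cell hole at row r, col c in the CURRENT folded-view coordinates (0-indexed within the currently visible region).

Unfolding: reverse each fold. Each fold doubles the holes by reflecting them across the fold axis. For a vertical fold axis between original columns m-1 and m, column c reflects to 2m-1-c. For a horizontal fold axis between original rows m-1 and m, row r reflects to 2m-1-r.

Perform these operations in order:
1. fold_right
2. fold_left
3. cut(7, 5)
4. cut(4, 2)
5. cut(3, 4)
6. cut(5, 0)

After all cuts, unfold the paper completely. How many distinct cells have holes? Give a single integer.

Answer: 16

Derivation:
Op 1 fold_right: fold axis v@16; visible region now rows[0,8) x cols[16,32) = 8x16
Op 2 fold_left: fold axis v@24; visible region now rows[0,8) x cols[16,24) = 8x8
Op 3 cut(7, 5): punch at orig (7,21); cuts so far [(7, 21)]; region rows[0,8) x cols[16,24) = 8x8
Op 4 cut(4, 2): punch at orig (4,18); cuts so far [(4, 18), (7, 21)]; region rows[0,8) x cols[16,24) = 8x8
Op 5 cut(3, 4): punch at orig (3,20); cuts so far [(3, 20), (4, 18), (7, 21)]; region rows[0,8) x cols[16,24) = 8x8
Op 6 cut(5, 0): punch at orig (5,16); cuts so far [(3, 20), (4, 18), (5, 16), (7, 21)]; region rows[0,8) x cols[16,24) = 8x8
Unfold 1 (reflect across v@24): 8 holes -> [(3, 20), (3, 27), (4, 18), (4, 29), (5, 16), (5, 31), (7, 21), (7, 26)]
Unfold 2 (reflect across v@16): 16 holes -> [(3, 4), (3, 11), (3, 20), (3, 27), (4, 2), (4, 13), (4, 18), (4, 29), (5, 0), (5, 15), (5, 16), (5, 31), (7, 5), (7, 10), (7, 21), (7, 26)]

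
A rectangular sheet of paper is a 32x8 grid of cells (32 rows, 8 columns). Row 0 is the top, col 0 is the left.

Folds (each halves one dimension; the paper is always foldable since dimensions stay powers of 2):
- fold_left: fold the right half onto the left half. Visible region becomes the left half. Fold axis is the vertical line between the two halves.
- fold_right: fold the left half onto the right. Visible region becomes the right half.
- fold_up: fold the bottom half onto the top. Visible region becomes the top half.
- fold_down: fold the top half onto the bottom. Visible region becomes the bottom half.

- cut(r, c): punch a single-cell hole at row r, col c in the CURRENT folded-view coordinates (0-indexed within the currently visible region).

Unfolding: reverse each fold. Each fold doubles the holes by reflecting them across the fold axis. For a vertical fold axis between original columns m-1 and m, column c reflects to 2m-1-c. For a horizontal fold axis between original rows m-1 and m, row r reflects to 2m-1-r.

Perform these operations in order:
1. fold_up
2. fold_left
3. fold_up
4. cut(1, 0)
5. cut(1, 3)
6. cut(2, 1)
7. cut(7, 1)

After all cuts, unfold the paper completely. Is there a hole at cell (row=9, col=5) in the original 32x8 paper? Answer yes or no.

Op 1 fold_up: fold axis h@16; visible region now rows[0,16) x cols[0,8) = 16x8
Op 2 fold_left: fold axis v@4; visible region now rows[0,16) x cols[0,4) = 16x4
Op 3 fold_up: fold axis h@8; visible region now rows[0,8) x cols[0,4) = 8x4
Op 4 cut(1, 0): punch at orig (1,0); cuts so far [(1, 0)]; region rows[0,8) x cols[0,4) = 8x4
Op 5 cut(1, 3): punch at orig (1,3); cuts so far [(1, 0), (1, 3)]; region rows[0,8) x cols[0,4) = 8x4
Op 6 cut(2, 1): punch at orig (2,1); cuts so far [(1, 0), (1, 3), (2, 1)]; region rows[0,8) x cols[0,4) = 8x4
Op 7 cut(7, 1): punch at orig (7,1); cuts so far [(1, 0), (1, 3), (2, 1), (7, 1)]; region rows[0,8) x cols[0,4) = 8x4
Unfold 1 (reflect across h@8): 8 holes -> [(1, 0), (1, 3), (2, 1), (7, 1), (8, 1), (13, 1), (14, 0), (14, 3)]
Unfold 2 (reflect across v@4): 16 holes -> [(1, 0), (1, 3), (1, 4), (1, 7), (2, 1), (2, 6), (7, 1), (7, 6), (8, 1), (8, 6), (13, 1), (13, 6), (14, 0), (14, 3), (14, 4), (14, 7)]
Unfold 3 (reflect across h@16): 32 holes -> [(1, 0), (1, 3), (1, 4), (1, 7), (2, 1), (2, 6), (7, 1), (7, 6), (8, 1), (8, 6), (13, 1), (13, 6), (14, 0), (14, 3), (14, 4), (14, 7), (17, 0), (17, 3), (17, 4), (17, 7), (18, 1), (18, 6), (23, 1), (23, 6), (24, 1), (24, 6), (29, 1), (29, 6), (30, 0), (30, 3), (30, 4), (30, 7)]
Holes: [(1, 0), (1, 3), (1, 4), (1, 7), (2, 1), (2, 6), (7, 1), (7, 6), (8, 1), (8, 6), (13, 1), (13, 6), (14, 0), (14, 3), (14, 4), (14, 7), (17, 0), (17, 3), (17, 4), (17, 7), (18, 1), (18, 6), (23, 1), (23, 6), (24, 1), (24, 6), (29, 1), (29, 6), (30, 0), (30, 3), (30, 4), (30, 7)]

Answer: no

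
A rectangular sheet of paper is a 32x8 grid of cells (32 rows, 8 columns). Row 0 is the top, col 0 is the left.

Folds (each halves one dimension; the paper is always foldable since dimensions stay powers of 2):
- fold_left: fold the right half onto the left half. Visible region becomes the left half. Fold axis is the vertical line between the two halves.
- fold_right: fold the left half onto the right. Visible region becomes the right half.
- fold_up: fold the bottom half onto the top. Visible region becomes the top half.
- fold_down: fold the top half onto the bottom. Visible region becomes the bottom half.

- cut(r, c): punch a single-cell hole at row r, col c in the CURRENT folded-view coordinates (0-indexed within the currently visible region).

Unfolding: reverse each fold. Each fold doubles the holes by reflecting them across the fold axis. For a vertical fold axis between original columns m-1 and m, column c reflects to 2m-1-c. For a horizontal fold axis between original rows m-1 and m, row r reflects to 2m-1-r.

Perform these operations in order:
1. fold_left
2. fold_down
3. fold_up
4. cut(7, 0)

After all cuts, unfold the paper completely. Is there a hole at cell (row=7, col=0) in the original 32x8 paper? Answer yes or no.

Op 1 fold_left: fold axis v@4; visible region now rows[0,32) x cols[0,4) = 32x4
Op 2 fold_down: fold axis h@16; visible region now rows[16,32) x cols[0,4) = 16x4
Op 3 fold_up: fold axis h@24; visible region now rows[16,24) x cols[0,4) = 8x4
Op 4 cut(7, 0): punch at orig (23,0); cuts so far [(23, 0)]; region rows[16,24) x cols[0,4) = 8x4
Unfold 1 (reflect across h@24): 2 holes -> [(23, 0), (24, 0)]
Unfold 2 (reflect across h@16): 4 holes -> [(7, 0), (8, 0), (23, 0), (24, 0)]
Unfold 3 (reflect across v@4): 8 holes -> [(7, 0), (7, 7), (8, 0), (8, 7), (23, 0), (23, 7), (24, 0), (24, 7)]
Holes: [(7, 0), (7, 7), (8, 0), (8, 7), (23, 0), (23, 7), (24, 0), (24, 7)]

Answer: yes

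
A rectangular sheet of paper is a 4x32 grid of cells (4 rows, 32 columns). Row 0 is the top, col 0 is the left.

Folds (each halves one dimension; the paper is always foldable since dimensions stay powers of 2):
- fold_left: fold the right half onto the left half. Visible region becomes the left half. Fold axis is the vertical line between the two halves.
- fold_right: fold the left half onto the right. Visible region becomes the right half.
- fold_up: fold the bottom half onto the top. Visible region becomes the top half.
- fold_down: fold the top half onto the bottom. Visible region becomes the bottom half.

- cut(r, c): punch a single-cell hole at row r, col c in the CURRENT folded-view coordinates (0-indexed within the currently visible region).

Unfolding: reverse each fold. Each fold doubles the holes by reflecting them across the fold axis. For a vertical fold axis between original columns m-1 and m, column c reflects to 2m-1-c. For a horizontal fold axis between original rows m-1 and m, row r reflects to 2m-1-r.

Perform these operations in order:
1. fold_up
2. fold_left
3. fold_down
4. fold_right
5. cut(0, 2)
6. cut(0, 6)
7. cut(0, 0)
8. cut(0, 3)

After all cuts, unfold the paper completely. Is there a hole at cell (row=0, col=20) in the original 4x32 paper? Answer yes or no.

Op 1 fold_up: fold axis h@2; visible region now rows[0,2) x cols[0,32) = 2x32
Op 2 fold_left: fold axis v@16; visible region now rows[0,2) x cols[0,16) = 2x16
Op 3 fold_down: fold axis h@1; visible region now rows[1,2) x cols[0,16) = 1x16
Op 4 fold_right: fold axis v@8; visible region now rows[1,2) x cols[8,16) = 1x8
Op 5 cut(0, 2): punch at orig (1,10); cuts so far [(1, 10)]; region rows[1,2) x cols[8,16) = 1x8
Op 6 cut(0, 6): punch at orig (1,14); cuts so far [(1, 10), (1, 14)]; region rows[1,2) x cols[8,16) = 1x8
Op 7 cut(0, 0): punch at orig (1,8); cuts so far [(1, 8), (1, 10), (1, 14)]; region rows[1,2) x cols[8,16) = 1x8
Op 8 cut(0, 3): punch at orig (1,11); cuts so far [(1, 8), (1, 10), (1, 11), (1, 14)]; region rows[1,2) x cols[8,16) = 1x8
Unfold 1 (reflect across v@8): 8 holes -> [(1, 1), (1, 4), (1, 5), (1, 7), (1, 8), (1, 10), (1, 11), (1, 14)]
Unfold 2 (reflect across h@1): 16 holes -> [(0, 1), (0, 4), (0, 5), (0, 7), (0, 8), (0, 10), (0, 11), (0, 14), (1, 1), (1, 4), (1, 5), (1, 7), (1, 8), (1, 10), (1, 11), (1, 14)]
Unfold 3 (reflect across v@16): 32 holes -> [(0, 1), (0, 4), (0, 5), (0, 7), (0, 8), (0, 10), (0, 11), (0, 14), (0, 17), (0, 20), (0, 21), (0, 23), (0, 24), (0, 26), (0, 27), (0, 30), (1, 1), (1, 4), (1, 5), (1, 7), (1, 8), (1, 10), (1, 11), (1, 14), (1, 17), (1, 20), (1, 21), (1, 23), (1, 24), (1, 26), (1, 27), (1, 30)]
Unfold 4 (reflect across h@2): 64 holes -> [(0, 1), (0, 4), (0, 5), (0, 7), (0, 8), (0, 10), (0, 11), (0, 14), (0, 17), (0, 20), (0, 21), (0, 23), (0, 24), (0, 26), (0, 27), (0, 30), (1, 1), (1, 4), (1, 5), (1, 7), (1, 8), (1, 10), (1, 11), (1, 14), (1, 17), (1, 20), (1, 21), (1, 23), (1, 24), (1, 26), (1, 27), (1, 30), (2, 1), (2, 4), (2, 5), (2, 7), (2, 8), (2, 10), (2, 11), (2, 14), (2, 17), (2, 20), (2, 21), (2, 23), (2, 24), (2, 26), (2, 27), (2, 30), (3, 1), (3, 4), (3, 5), (3, 7), (3, 8), (3, 10), (3, 11), (3, 14), (3, 17), (3, 20), (3, 21), (3, 23), (3, 24), (3, 26), (3, 27), (3, 30)]
Holes: [(0, 1), (0, 4), (0, 5), (0, 7), (0, 8), (0, 10), (0, 11), (0, 14), (0, 17), (0, 20), (0, 21), (0, 23), (0, 24), (0, 26), (0, 27), (0, 30), (1, 1), (1, 4), (1, 5), (1, 7), (1, 8), (1, 10), (1, 11), (1, 14), (1, 17), (1, 20), (1, 21), (1, 23), (1, 24), (1, 26), (1, 27), (1, 30), (2, 1), (2, 4), (2, 5), (2, 7), (2, 8), (2, 10), (2, 11), (2, 14), (2, 17), (2, 20), (2, 21), (2, 23), (2, 24), (2, 26), (2, 27), (2, 30), (3, 1), (3, 4), (3, 5), (3, 7), (3, 8), (3, 10), (3, 11), (3, 14), (3, 17), (3, 20), (3, 21), (3, 23), (3, 24), (3, 26), (3, 27), (3, 30)]

Answer: yes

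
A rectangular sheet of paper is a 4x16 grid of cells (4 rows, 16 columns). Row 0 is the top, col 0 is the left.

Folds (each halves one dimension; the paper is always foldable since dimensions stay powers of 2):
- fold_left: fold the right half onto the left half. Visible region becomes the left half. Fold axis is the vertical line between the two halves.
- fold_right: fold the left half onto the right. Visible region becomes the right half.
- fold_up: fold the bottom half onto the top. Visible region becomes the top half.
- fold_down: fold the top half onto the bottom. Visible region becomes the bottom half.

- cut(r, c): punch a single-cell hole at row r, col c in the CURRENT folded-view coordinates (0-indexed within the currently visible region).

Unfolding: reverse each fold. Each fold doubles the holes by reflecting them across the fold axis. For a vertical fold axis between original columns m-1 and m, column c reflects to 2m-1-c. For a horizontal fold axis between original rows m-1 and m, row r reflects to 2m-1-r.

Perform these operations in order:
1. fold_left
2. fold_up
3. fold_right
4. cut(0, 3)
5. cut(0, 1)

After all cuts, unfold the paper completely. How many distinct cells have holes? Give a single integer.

Answer: 16

Derivation:
Op 1 fold_left: fold axis v@8; visible region now rows[0,4) x cols[0,8) = 4x8
Op 2 fold_up: fold axis h@2; visible region now rows[0,2) x cols[0,8) = 2x8
Op 3 fold_right: fold axis v@4; visible region now rows[0,2) x cols[4,8) = 2x4
Op 4 cut(0, 3): punch at orig (0,7); cuts so far [(0, 7)]; region rows[0,2) x cols[4,8) = 2x4
Op 5 cut(0, 1): punch at orig (0,5); cuts so far [(0, 5), (0, 7)]; region rows[0,2) x cols[4,8) = 2x4
Unfold 1 (reflect across v@4): 4 holes -> [(0, 0), (0, 2), (0, 5), (0, 7)]
Unfold 2 (reflect across h@2): 8 holes -> [(0, 0), (0, 2), (0, 5), (0, 7), (3, 0), (3, 2), (3, 5), (3, 7)]
Unfold 3 (reflect across v@8): 16 holes -> [(0, 0), (0, 2), (0, 5), (0, 7), (0, 8), (0, 10), (0, 13), (0, 15), (3, 0), (3, 2), (3, 5), (3, 7), (3, 8), (3, 10), (3, 13), (3, 15)]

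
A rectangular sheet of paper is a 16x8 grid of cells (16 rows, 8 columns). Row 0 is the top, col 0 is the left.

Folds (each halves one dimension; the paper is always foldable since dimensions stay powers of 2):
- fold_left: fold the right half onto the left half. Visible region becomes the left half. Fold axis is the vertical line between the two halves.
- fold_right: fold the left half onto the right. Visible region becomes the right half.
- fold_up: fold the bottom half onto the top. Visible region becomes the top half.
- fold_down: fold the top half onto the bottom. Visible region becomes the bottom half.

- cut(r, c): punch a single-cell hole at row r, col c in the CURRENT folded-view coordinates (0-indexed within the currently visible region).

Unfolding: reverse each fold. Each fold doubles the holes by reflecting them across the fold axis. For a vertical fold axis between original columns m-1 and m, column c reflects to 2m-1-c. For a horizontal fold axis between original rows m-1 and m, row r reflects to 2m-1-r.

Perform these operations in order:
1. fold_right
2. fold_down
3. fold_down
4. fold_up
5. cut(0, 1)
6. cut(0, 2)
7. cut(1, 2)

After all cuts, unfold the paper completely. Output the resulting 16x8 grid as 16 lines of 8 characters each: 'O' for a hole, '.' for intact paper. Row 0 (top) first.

Answer: .OO..OO.
.O....O.
.O....O.
.OO..OO.
.OO..OO.
.O....O.
.O....O.
.OO..OO.
.OO..OO.
.O....O.
.O....O.
.OO..OO.
.OO..OO.
.O....O.
.O....O.
.OO..OO.

Derivation:
Op 1 fold_right: fold axis v@4; visible region now rows[0,16) x cols[4,8) = 16x4
Op 2 fold_down: fold axis h@8; visible region now rows[8,16) x cols[4,8) = 8x4
Op 3 fold_down: fold axis h@12; visible region now rows[12,16) x cols[4,8) = 4x4
Op 4 fold_up: fold axis h@14; visible region now rows[12,14) x cols[4,8) = 2x4
Op 5 cut(0, 1): punch at orig (12,5); cuts so far [(12, 5)]; region rows[12,14) x cols[4,8) = 2x4
Op 6 cut(0, 2): punch at orig (12,6); cuts so far [(12, 5), (12, 6)]; region rows[12,14) x cols[4,8) = 2x4
Op 7 cut(1, 2): punch at orig (13,6); cuts so far [(12, 5), (12, 6), (13, 6)]; region rows[12,14) x cols[4,8) = 2x4
Unfold 1 (reflect across h@14): 6 holes -> [(12, 5), (12, 6), (13, 6), (14, 6), (15, 5), (15, 6)]
Unfold 2 (reflect across h@12): 12 holes -> [(8, 5), (8, 6), (9, 6), (10, 6), (11, 5), (11, 6), (12, 5), (12, 6), (13, 6), (14, 6), (15, 5), (15, 6)]
Unfold 3 (reflect across h@8): 24 holes -> [(0, 5), (0, 6), (1, 6), (2, 6), (3, 5), (3, 6), (4, 5), (4, 6), (5, 6), (6, 6), (7, 5), (7, 6), (8, 5), (8, 6), (9, 6), (10, 6), (11, 5), (11, 6), (12, 5), (12, 6), (13, 6), (14, 6), (15, 5), (15, 6)]
Unfold 4 (reflect across v@4): 48 holes -> [(0, 1), (0, 2), (0, 5), (0, 6), (1, 1), (1, 6), (2, 1), (2, 6), (3, 1), (3, 2), (3, 5), (3, 6), (4, 1), (4, 2), (4, 5), (4, 6), (5, 1), (5, 6), (6, 1), (6, 6), (7, 1), (7, 2), (7, 5), (7, 6), (8, 1), (8, 2), (8, 5), (8, 6), (9, 1), (9, 6), (10, 1), (10, 6), (11, 1), (11, 2), (11, 5), (11, 6), (12, 1), (12, 2), (12, 5), (12, 6), (13, 1), (13, 6), (14, 1), (14, 6), (15, 1), (15, 2), (15, 5), (15, 6)]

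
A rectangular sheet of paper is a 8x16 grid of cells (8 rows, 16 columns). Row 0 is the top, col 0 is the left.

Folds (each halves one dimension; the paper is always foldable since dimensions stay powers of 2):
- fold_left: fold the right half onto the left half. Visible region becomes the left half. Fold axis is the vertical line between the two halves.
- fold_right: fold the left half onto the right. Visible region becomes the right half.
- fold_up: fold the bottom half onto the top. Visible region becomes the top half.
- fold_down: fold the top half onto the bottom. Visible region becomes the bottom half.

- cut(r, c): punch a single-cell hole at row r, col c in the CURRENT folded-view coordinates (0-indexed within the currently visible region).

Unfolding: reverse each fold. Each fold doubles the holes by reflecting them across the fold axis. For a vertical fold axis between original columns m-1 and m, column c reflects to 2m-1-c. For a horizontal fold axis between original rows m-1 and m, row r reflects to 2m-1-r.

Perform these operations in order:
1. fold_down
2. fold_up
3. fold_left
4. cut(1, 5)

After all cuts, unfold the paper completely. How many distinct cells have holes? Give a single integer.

Answer: 8

Derivation:
Op 1 fold_down: fold axis h@4; visible region now rows[4,8) x cols[0,16) = 4x16
Op 2 fold_up: fold axis h@6; visible region now rows[4,6) x cols[0,16) = 2x16
Op 3 fold_left: fold axis v@8; visible region now rows[4,6) x cols[0,8) = 2x8
Op 4 cut(1, 5): punch at orig (5,5); cuts so far [(5, 5)]; region rows[4,6) x cols[0,8) = 2x8
Unfold 1 (reflect across v@8): 2 holes -> [(5, 5), (5, 10)]
Unfold 2 (reflect across h@6): 4 holes -> [(5, 5), (5, 10), (6, 5), (6, 10)]
Unfold 3 (reflect across h@4): 8 holes -> [(1, 5), (1, 10), (2, 5), (2, 10), (5, 5), (5, 10), (6, 5), (6, 10)]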